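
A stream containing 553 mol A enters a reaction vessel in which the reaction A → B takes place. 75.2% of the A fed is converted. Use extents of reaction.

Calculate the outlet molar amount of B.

A reacted = 0.752 × 553 = 415.9 mol; ν_A = −1, so ξ = 415.9/1 = 415.9 mol.
Outlet amounts (n = n₀ + ν ξ):
  A: 553 − 1(415.9) = 137.1
  B: 0 + 1(415.9) = 415.9

416 mol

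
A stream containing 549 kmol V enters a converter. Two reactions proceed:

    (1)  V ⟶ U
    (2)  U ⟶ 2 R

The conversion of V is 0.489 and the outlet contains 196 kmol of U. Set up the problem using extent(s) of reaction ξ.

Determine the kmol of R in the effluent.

145 kmol

Conversion of V: V consumed = 1ξ₁ = 0.489 × 549 → ξ₁ = 268.5 kmol.
U balance: n_U = 0 + 1ξ₁ − 1ξ₂ = 196 → ξ₂ = (1·268.5 − 196)/1 = 72.46 kmol.
Outlet amounts (n = n₀ + Σ ν·ξ):
  V: 549 − 1(268.5) = 280.5
  U: 0 + 1(268.5) − 1(72.46) = 196
  R: 0 + 2(72.46) = 144.9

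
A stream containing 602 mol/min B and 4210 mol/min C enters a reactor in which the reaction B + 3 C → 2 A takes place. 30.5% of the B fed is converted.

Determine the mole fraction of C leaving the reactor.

B reacted = 0.305 × 602 = 183.6 mol/min; ν_B = −1, so ξ = 183.6/1 = 183.6 mol/min.
Outlet amounts (n = n₀ + ν ξ):
  B: 602 − 1(183.6) = 418.4
  C: 4210 − 3(183.6) = 3659
  A: 0 + 2(183.6) = 367.2
Total out = 4445 mol/min; y_C = 3659 / 4445 = 0.8233.

0.823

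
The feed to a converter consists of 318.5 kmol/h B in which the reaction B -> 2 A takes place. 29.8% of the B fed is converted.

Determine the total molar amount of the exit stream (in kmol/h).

B reacted = 0.298 × 318.5 = 94.91 kmol/h; ν_B = −1, so ξ = 94.91/1 = 94.91 kmol/h.
Outlet amounts (n = n₀ + ν ξ):
  B: 318.5 − 1(94.91) = 223.6
  A: 0 + 2(94.91) = 189.8
Total out = 223.6 + 189.8 = 413.4 kmol/h.

413 kmol/h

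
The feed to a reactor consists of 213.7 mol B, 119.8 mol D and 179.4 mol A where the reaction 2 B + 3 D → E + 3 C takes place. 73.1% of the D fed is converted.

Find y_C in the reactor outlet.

0.181

D reacted = 0.731 × 119.8 = 87.57 mol; ν_D = −3, so ξ = 87.57/3 = 29.19 mol.
Outlet amounts (n = n₀ + ν ξ):
  B: 213.7 − 2(29.19) = 155.3
  D: 119.8 − 3(29.19) = 32.23
  E: 0 + 1(29.19) = 29.19
  C: 0 + 3(29.19) = 87.57
  A: 179.4 (inert)
Total out = 483.7 mol; y_C = 87.57 / 483.7 = 0.181.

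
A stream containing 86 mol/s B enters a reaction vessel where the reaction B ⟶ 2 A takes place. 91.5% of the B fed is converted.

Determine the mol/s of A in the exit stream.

B reacted = 0.915 × 86 = 78.69 mol/s; ν_B = −1, so ξ = 78.69/1 = 78.69 mol/s.
Outlet amounts (n = n₀ + ν ξ):
  B: 86 − 1(78.69) = 7.31
  A: 0 + 2(78.69) = 157.4

157 mol/s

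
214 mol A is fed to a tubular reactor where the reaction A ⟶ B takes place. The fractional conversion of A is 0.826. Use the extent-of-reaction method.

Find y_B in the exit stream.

A reacted = 0.826 × 214 = 176.8 mol; ν_A = −1, so ξ = 176.8/1 = 176.8 mol.
Outlet amounts (n = n₀ + ν ξ):
  A: 214 − 1(176.8) = 37.24
  B: 0 + 1(176.8) = 176.8
Total out = 214 mol; y_B = 176.8 / 214 = 0.826.

0.826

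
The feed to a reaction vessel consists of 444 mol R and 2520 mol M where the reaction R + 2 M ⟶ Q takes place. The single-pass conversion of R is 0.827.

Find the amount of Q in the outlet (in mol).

367 mol

R reacted = 0.827 × 444 = 367.2 mol; ν_R = −1, so ξ = 367.2/1 = 367.2 mol.
Outlet amounts (n = n₀ + ν ξ):
  R: 444 − 1(367.2) = 76.81
  M: 2520 − 2(367.2) = 1786
  Q: 0 + 1(367.2) = 367.2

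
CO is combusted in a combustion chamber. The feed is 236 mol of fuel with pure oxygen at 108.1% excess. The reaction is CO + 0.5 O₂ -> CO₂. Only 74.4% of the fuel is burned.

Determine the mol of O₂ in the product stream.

158 mol

Stoichiometric O₂ = 0.5 × 236 = 118 mol; O₂ fed = 118 × 2.081 = 245.6 mol.
Fuel reacted = 0.744 × 236 → ξ = 175.6 mol.
Outlet (n = n₀ + ν ξ):
  CO: 236 − 1(175.6) = 60.42
  O₂: 245.6 − 0.5(175.6) = 157.8
  CO₂: 0 + 1(175.6) = 175.6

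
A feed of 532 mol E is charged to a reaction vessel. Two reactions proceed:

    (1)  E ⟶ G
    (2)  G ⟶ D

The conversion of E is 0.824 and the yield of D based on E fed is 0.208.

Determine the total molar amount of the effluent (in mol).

532 mol

Conversion of E: E consumed = 1ξ₁ = 0.824 × 532 → ξ₁ = 438.4 mol.
Yield of D: 1ξ₂ / 532 = 0.208 → ξ₂ = 110.7 mol.
Outlet amounts (n = n₀ + Σ ν·ξ):
  E: 532 − 1(438.4) = 93.63
  G: 0 + 1(438.4) − 1(110.7) = 327.7
  D: 0 + 1(110.7) = 110.7
Total out = 93.63 + 327.7 + 110.7 = 532 mol.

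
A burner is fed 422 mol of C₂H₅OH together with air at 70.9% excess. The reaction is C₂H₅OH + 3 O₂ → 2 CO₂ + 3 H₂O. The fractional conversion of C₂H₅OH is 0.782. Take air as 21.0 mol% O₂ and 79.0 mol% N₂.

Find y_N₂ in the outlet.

Stoichiometric O₂ = 3 × 422 = 1266 mol; O₂ fed = 1266 × 1.709 = 2164 mol.
N₂ fed = 2164 × 79/21 = 8139 mol.
Fuel reacted = 0.782 × 422 → ξ = 330 mol.
Outlet (n = n₀ + ν ξ):
  C₂H₅OH: 422 − 1(330) = 92
  O₂: 2164 − 3(330) = 1174
  N₂: 8139 (inert)
  CO₂: 0 + 2(330) = 660
  H₂O: 0 + 3(330) = 990
Total out = 11050 mol; y_N₂ = 8139 / 11050 = 0.7363.

0.736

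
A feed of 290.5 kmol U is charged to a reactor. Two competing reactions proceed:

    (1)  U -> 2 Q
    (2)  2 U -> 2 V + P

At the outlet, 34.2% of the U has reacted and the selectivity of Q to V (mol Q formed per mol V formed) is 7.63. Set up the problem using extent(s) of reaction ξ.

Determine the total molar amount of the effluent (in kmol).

380 kmol

Conversion of U: U consumed = 0.342 × 290.5 = 99.35 kmol = 1ξ₁ + 2ξ₂.
Selectivity: 2ξ₁ / (2ξ₂) = 7.63 → ξ₁ = 7.63 ξ₂.
Substitute: (1·7.63 + 2) ξ₂ = 99.35 → ξ₂ = 10.32 kmol, ξ₁ = 78.72 kmol.
Outlet amounts (n = n₀ + Σ ν·ξ):
  U: 290.5 − 1(78.72) − 2(10.32) = 191.1
  Q: 0 + 2(78.72) = 157.4
  V: 0 + 2(10.32) = 20.63
  P: 0 + 1(10.32) = 10.32
Total out = 191.1 + 157.4 + 20.63 + 10.32 = 379.5 kmol.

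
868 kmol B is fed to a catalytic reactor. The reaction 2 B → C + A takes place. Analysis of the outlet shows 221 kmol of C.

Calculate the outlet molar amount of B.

For C: n = n₀ + 1ξ → 221 = 0 + 1ξ, giving ξ = 221 kmol.
Outlet amounts (n = n₀ + ν ξ):
  B: 868 − 2(221) = 426
  C: 0 + 1(221) = 221
  A: 0 + 1(221) = 221

426 kmol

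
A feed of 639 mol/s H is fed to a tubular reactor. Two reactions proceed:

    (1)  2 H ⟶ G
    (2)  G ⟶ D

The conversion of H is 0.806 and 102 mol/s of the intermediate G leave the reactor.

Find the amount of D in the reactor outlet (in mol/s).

156 mol/s

Conversion of H: H consumed = 2ξ₁ = 0.806 × 639 → ξ₁ = 257.5 mol/s.
G balance: n_G = 0 + 1ξ₁ − 1ξ₂ = 102 → ξ₂ = (1·257.5 − 102)/1 = 155.5 mol/s.
Outlet amounts (n = n₀ + Σ ν·ξ):
  H: 639 − 2(257.5) = 124
  G: 0 + 1(257.5) − 1(155.5) = 102
  D: 0 + 1(155.5) = 155.5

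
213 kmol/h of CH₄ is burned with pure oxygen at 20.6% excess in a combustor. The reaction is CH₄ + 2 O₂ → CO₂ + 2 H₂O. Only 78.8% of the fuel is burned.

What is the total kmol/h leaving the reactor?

727 kmol/h

Stoichiometric O₂ = 2 × 213 = 426 kmol/h; O₂ fed = 426 × 1.206 = 513.8 kmol/h.
Fuel reacted = 0.788 × 213 → ξ = 167.8 kmol/h.
Outlet (n = n₀ + ν ξ):
  CH₄: 213 − 1(167.8) = 45.16
  O₂: 513.8 − 2(167.8) = 178.1
  CO₂: 0 + 1(167.8) = 167.8
  H₂O: 0 + 2(167.8) = 335.7
Total out = 45.16 + 178.1 + 167.8 + 335.7 = 726.8 kmol/h.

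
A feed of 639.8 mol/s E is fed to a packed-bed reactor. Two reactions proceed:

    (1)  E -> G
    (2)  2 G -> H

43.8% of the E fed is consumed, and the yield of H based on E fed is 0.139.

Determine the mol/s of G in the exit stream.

102 mol/s

Conversion of E: E consumed = 1ξ₁ = 0.438 × 639.8 → ξ₁ = 280.2 mol/s.
Yield of H: 1ξ₂ / 639.8 = 0.139 → ξ₂ = 88.93 mol/s.
Outlet amounts (n = n₀ + Σ ν·ξ):
  E: 639.8 − 1(280.2) = 359.6
  G: 0 + 1(280.2) − 2(88.93) = 102.4
  H: 0 + 1(88.93) = 88.93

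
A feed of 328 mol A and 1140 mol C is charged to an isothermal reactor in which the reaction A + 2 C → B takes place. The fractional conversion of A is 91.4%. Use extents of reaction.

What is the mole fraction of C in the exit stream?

0.622

A reacted = 0.914 × 328 = 299.8 mol; ν_A = −1, so ξ = 299.8/1 = 299.8 mol.
Outlet amounts (n = n₀ + ν ξ):
  A: 328 − 1(299.8) = 28.21
  C: 1140 − 2(299.8) = 540.4
  B: 0 + 1(299.8) = 299.8
Total out = 868.4 mol; y_C = 540.4 / 868.4 = 0.6223.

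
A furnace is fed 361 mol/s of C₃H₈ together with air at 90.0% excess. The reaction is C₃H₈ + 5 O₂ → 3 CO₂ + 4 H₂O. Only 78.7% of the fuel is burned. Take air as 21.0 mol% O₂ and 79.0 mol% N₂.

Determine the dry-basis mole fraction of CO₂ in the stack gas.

Stoichiometric O₂ = 5 × 361 = 1805 mol/s; O₂ fed = 1805 × 1.900 = 3430 mol/s.
N₂ fed = 3430 × 79/21 = 12900 mol/s.
Fuel reacted = 0.787 × 361 → ξ = 284.1 mol/s.
Outlet (n = n₀ + ν ξ):
  C₃H₈: 361 − 1(284.1) = 76.89
  O₂: 3430 − 5(284.1) = 2009
  N₂: 12900 (inert)
  CO₂: 0 + 3(284.1) = 852.3
  H₂O: 0 + 4(284.1) = 1136
Dry total = 15840 mol/s; y_CO₂ (dry) = 852.3 / 15840 = 0.05381.

0.0538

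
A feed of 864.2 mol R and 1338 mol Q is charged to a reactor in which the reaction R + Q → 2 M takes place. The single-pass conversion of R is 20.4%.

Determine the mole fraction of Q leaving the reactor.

0.528

R reacted = 0.204 × 864.2 = 176.3 mol; ν_R = −1, so ξ = 176.3/1 = 176.3 mol.
Outlet amounts (n = n₀ + ν ξ):
  R: 864.2 − 1(176.3) = 687.9
  Q: 1338 − 1(176.3) = 1162
  M: 0 + 2(176.3) = 352.6
Total out = 2202 mol; y_Q = 1162 / 2202 = 0.5275.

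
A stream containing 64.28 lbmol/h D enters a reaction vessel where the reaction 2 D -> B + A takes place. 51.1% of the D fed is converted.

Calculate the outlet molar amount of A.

D reacted = 0.511 × 64.28 = 32.85 lbmol/h; ν_D = −2, so ξ = 32.85/2 = 16.42 lbmol/h.
Outlet amounts (n = n₀ + ν ξ):
  D: 64.28 − 2(16.42) = 31.43
  B: 0 + 1(16.42) = 16.42
  A: 0 + 1(16.42) = 16.42

16.4 lbmol/h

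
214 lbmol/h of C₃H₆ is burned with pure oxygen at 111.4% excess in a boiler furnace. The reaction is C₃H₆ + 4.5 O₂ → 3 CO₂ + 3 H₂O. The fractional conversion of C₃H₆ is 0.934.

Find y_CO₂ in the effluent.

0.255

Stoichiometric O₂ = 4.5 × 214 = 963 lbmol/h; O₂ fed = 963 × 2.114 = 2036 lbmol/h.
Fuel reacted = 0.934 × 214 → ξ = 199.9 lbmol/h.
Outlet (n = n₀ + ν ξ):
  C₃H₆: 214 − 1(199.9) = 14.12
  O₂: 2036 − 4.5(199.9) = 1136
  CO₂: 0 + 3(199.9) = 599.6
  H₂O: 0 + 3(199.9) = 599.6
Total out = 2350 lbmol/h; y_CO₂ = 599.6 / 2350 = 0.2552.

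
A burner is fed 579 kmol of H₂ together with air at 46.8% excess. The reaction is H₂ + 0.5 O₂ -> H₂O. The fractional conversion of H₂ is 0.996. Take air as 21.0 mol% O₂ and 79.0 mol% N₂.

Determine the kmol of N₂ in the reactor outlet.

Stoichiometric O₂ = 0.5 × 579 = 289.5 kmol; O₂ fed = 289.5 × 1.468 = 425 kmol.
N₂ fed = 425 × 79/21 = 1599 kmol.
Fuel reacted = 0.996 × 579 → ξ = 576.7 kmol.
Outlet (n = n₀ + ν ξ):
  H₂: 579 − 1(576.7) = 2.316
  O₂: 425 − 0.5(576.7) = 136.6
  N₂: 1599 (inert)
  H₂O: 0 + 1(576.7) = 576.7

1600 kmol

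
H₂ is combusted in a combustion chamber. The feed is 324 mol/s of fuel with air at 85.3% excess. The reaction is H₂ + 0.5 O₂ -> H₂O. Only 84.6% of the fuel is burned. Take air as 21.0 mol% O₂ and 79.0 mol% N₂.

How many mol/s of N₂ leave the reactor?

1130 mol/s

Stoichiometric O₂ = 0.5 × 324 = 162 mol/s; O₂ fed = 162 × 1.853 = 300.2 mol/s.
N₂ fed = 300.2 × 79/21 = 1129 mol/s.
Fuel reacted = 0.846 × 324 → ξ = 274.1 mol/s.
Outlet (n = n₀ + ν ξ):
  H₂: 324 − 1(274.1) = 49.9
  O₂: 300.2 − 0.5(274.1) = 163.1
  N₂: 1129 (inert)
  H₂O: 0 + 1(274.1) = 274.1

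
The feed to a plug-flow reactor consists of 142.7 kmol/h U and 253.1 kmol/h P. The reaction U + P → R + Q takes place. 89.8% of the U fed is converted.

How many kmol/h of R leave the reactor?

128 kmol/h

U reacted = 0.898 × 142.7 = 128.1 kmol/h; ν_U = −1, so ξ = 128.1/1 = 128.1 kmol/h.
Outlet amounts (n = n₀ + ν ξ):
  U: 142.7 − 1(128.1) = 14.56
  P: 253.1 − 1(128.1) = 125
  R: 0 + 1(128.1) = 128.1
  Q: 0 + 1(128.1) = 128.1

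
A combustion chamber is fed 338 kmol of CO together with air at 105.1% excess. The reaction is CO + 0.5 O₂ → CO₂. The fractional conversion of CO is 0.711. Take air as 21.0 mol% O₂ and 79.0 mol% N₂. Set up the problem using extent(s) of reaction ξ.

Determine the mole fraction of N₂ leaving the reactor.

0.698

Stoichiometric O₂ = 0.5 × 338 = 169 kmol; O₂ fed = 169 × 2.051 = 346.6 kmol.
N₂ fed = 346.6 × 79/21 = 1304 kmol.
Fuel reacted = 0.711 × 338 → ξ = 240.3 kmol.
Outlet (n = n₀ + ν ξ):
  CO: 338 − 1(240.3) = 97.68
  O₂: 346.6 − 0.5(240.3) = 226.5
  N₂: 1304 (inert)
  CO₂: 0 + 1(240.3) = 240.3
Total out = 1868 kmol; y_N₂ = 1304 / 1868 = 0.6979.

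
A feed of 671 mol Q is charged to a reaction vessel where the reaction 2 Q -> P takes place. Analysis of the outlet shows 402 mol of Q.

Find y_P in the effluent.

For Q: n = n₀ − 2ξ → 402 = 671 − 2ξ, giving ξ = 134.5 mol.
Outlet amounts (n = n₀ + ν ξ):
  Q: 671 − 2(134.5) = 402
  P: 0 + 1(134.5) = 134.5
Total out = 536.5 mol; y_P = 134.5 / 536.5 = 0.2507.

0.251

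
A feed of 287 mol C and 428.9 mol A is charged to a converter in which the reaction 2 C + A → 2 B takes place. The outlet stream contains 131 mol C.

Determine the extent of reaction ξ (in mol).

For C: n = n₀ − 2ξ → 131 = 287 − 2ξ, giving ξ = 78 mol.
Outlet amounts (n = n₀ + ν ξ):
  C: 287 − 2(78) = 131
  A: 428.9 − 1(78) = 350.9
  B: 0 + 2(78) = 156

ξ = 78 mol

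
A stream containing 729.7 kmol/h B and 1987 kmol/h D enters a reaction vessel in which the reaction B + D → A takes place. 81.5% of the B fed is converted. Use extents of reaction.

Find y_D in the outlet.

B reacted = 0.815 × 729.7 = 594.7 kmol/h; ν_B = −1, so ξ = 594.7/1 = 594.7 kmol/h.
Outlet amounts (n = n₀ + ν ξ):
  B: 729.7 − 1(594.7) = 135
  D: 1987 − 1(594.7) = 1392
  A: 0 + 1(594.7) = 594.7
Total out = 2122 kmol/h; y_D = 1392 / 2122 = 0.6561.

0.656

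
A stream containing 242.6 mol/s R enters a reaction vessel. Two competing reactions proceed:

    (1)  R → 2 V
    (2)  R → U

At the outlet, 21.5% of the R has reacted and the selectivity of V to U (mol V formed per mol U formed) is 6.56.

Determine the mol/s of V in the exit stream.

79.9 mol/s

Conversion of R: R consumed = 0.215 × 242.6 = 52.16 mol/s = 1ξ₁ + 1ξ₂.
Selectivity: 2ξ₁ / (1ξ₂) = 6.56 → ξ₁ = 3.28 ξ₂.
Substitute: (1·3.28 + 1) ξ₂ = 52.16 → ξ₂ = 12.19 mol/s, ξ₁ = 39.97 mol/s.
Outlet amounts (n = n₀ + Σ ν·ξ):
  R: 242.6 − 1(39.97) − 1(12.19) = 190.4
  V: 0 + 2(39.97) = 79.94
  U: 0 + 1(12.19) = 12.19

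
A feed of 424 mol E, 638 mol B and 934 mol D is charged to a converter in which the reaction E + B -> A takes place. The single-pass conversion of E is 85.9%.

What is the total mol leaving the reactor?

E reacted = 0.859 × 424 = 364.2 mol; ν_E = −1, so ξ = 364.2/1 = 364.2 mol.
Outlet amounts (n = n₀ + ν ξ):
  E: 424 − 1(364.2) = 59.78
  B: 638 − 1(364.2) = 273.8
  A: 0 + 1(364.2) = 364.2
  D: 934 (inert)
Total out = 59.78 + 273.8 + 364.2 + 934 = 1632 mol.

1630 mol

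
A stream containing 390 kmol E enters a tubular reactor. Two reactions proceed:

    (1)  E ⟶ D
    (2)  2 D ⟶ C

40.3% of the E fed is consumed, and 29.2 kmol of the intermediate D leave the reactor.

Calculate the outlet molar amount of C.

64 kmol

Conversion of E: E consumed = 1ξ₁ = 0.403 × 390 → ξ₁ = 157.2 kmol.
D balance: n_D = 0 + 1ξ₁ − 2ξ₂ = 29.2 → ξ₂ = (1·157.2 − 29.2)/2 = 63.99 kmol.
Outlet amounts (n = n₀ + Σ ν·ξ):
  E: 390 − 1(157.2) = 232.8
  D: 0 + 1(157.2) − 2(63.99) = 29.2
  C: 0 + 1(63.99) = 63.99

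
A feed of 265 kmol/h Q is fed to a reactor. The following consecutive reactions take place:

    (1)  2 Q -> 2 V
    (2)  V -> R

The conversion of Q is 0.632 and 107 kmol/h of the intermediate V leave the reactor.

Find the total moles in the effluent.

265 kmol/h

Conversion of Q: Q consumed = 2ξ₁ = 0.632 × 265 → ξ₁ = 83.74 kmol/h.
V balance: n_V = 0 + 2ξ₁ − 1ξ₂ = 107 → ξ₂ = (2·83.74 − 107)/1 = 60.48 kmol/h.
Outlet amounts (n = n₀ + Σ ν·ξ):
  Q: 265 − 2(83.74) = 97.52
  V: 0 + 2(83.74) − 1(60.48) = 107
  R: 0 + 1(60.48) = 60.48
Total out = 97.52 + 107 + 60.48 = 265 kmol/h.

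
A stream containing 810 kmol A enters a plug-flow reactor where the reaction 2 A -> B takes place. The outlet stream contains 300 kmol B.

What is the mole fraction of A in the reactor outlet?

For B: n = n₀ + 1ξ → 300 = 0 + 1ξ, giving ξ = 300 kmol.
Outlet amounts (n = n₀ + ν ξ):
  A: 810 − 2(300) = 210
  B: 0 + 1(300) = 300
Total out = 510 kmol; y_A = 210 / 510 = 0.4118.

0.412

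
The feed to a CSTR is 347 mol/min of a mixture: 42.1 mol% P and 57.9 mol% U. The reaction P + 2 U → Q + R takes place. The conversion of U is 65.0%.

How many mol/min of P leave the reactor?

U reacted = 0.65 × 200.9 = 130.6 mol/min; ν_U = −2, so ξ = 130.6/2 = 65.3 mol/min.
Outlet amounts (n = n₀ + ν ξ):
  P: 146.1 − 1(65.3) = 80.79
  U: 200.9 − 2(65.3) = 70.32
  Q: 0 + 1(65.3) = 65.3
  R: 0 + 1(65.3) = 65.3

80.8 mol/min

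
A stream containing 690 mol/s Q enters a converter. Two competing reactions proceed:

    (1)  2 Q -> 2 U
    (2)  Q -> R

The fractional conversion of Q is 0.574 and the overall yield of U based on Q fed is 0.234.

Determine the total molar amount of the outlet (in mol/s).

Yield of U: 2ξ₁ / 690 = 0.234 → ξ₁ = 80.73 mol/s.
Conversion of Q: 2ξ₁ + 1ξ₂ = 0.574 × 690 = 396.1 → ξ₂ = 234.6 mol/s.
Outlet amounts (n = n₀ + Σ ν·ξ):
  Q: 690 − 2(80.73) − 1(234.6) = 293.9
  U: 0 + 2(80.73) = 161.5
  R: 0 + 1(234.6) = 234.6
Total out = 293.9 + 161.5 + 234.6 = 690 mol/s.

690 mol/s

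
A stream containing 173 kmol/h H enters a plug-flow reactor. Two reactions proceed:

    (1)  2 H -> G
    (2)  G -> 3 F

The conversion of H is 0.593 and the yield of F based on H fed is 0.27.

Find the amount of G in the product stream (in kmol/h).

Conversion of H: H consumed = 2ξ₁ = 0.593 × 173 → ξ₁ = 51.29 kmol/h.
Yield of F: 3ξ₂ / 173 = 0.27 → ξ₂ = 15.57 kmol/h.
Outlet amounts (n = n₀ + Σ ν·ξ):
  H: 173 − 2(51.29) = 70.41
  G: 0 + 1(51.29) − 1(15.57) = 35.72
  F: 0 + 3(15.57) = 46.71

35.7 kmol/h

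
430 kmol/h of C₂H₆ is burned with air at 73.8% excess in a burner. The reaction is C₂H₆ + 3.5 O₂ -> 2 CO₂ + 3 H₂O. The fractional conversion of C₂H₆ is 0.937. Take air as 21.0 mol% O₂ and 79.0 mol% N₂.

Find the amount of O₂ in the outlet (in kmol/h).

1210 kmol/h

Stoichiometric O₂ = 3.5 × 430 = 1505 kmol/h; O₂ fed = 1505 × 1.738 = 2616 kmol/h.
N₂ fed = 2616 × 79/21 = 9840 kmol/h.
Fuel reacted = 0.937 × 430 → ξ = 402.9 kmol/h.
Outlet (n = n₀ + ν ξ):
  C₂H₆: 430 − 1(402.9) = 27.09
  O₂: 2616 − 3.5(402.9) = 1206
  N₂: 9840 (inert)
  CO₂: 0 + 2(402.9) = 805.8
  H₂O: 0 + 3(402.9) = 1209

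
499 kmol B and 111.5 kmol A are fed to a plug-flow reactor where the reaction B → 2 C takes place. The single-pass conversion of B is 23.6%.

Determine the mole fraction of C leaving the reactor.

0.323

B reacted = 0.236 × 499 = 117.8 kmol; ν_B = −1, so ξ = 117.8/1 = 117.8 kmol.
Outlet amounts (n = n₀ + ν ξ):
  B: 499 − 1(117.8) = 381.2
  C: 0 + 2(117.8) = 235.5
  A: 111.5 (inert)
Total out = 728.3 kmol; y_C = 235.5 / 728.3 = 0.3234.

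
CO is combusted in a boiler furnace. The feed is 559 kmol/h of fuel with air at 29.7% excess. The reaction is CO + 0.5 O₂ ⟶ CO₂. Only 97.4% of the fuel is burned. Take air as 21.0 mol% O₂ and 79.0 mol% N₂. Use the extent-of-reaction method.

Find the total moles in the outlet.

2010 kmol/h

Stoichiometric O₂ = 0.5 × 559 = 279.5 kmol/h; O₂ fed = 279.5 × 1.297 = 362.5 kmol/h.
N₂ fed = 362.5 × 79/21 = 1364 kmol/h.
Fuel reacted = 0.974 × 559 → ξ = 544.5 kmol/h.
Outlet (n = n₀ + ν ξ):
  CO: 559 − 1(544.5) = 14.53
  O₂: 362.5 − 0.5(544.5) = 90.28
  N₂: 1364 (inert)
  CO₂: 0 + 1(544.5) = 544.5
Total out = 14.53 + 90.28 + 1364 + 544.5 = 2013 kmol/h.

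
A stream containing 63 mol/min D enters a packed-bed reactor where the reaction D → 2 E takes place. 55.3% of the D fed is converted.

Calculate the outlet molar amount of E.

D reacted = 0.553 × 63 = 34.84 mol/min; ν_D = −1, so ξ = 34.84/1 = 34.84 mol/min.
Outlet amounts (n = n₀ + ν ξ):
  D: 63 − 1(34.84) = 28.16
  E: 0 + 2(34.84) = 69.68

69.7 mol/min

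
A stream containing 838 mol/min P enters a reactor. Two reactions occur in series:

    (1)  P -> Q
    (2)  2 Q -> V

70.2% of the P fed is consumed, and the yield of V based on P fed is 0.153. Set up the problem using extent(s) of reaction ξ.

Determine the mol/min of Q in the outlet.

Conversion of P: P consumed = 1ξ₁ = 0.702 × 838 → ξ₁ = 588.3 mol/min.
Yield of V: 1ξ₂ / 838 = 0.153 → ξ₂ = 128.2 mol/min.
Outlet amounts (n = n₀ + Σ ν·ξ):
  P: 838 − 1(588.3) = 249.7
  Q: 0 + 1(588.3) − 2(128.2) = 331.8
  V: 0 + 1(128.2) = 128.2

332 mol/min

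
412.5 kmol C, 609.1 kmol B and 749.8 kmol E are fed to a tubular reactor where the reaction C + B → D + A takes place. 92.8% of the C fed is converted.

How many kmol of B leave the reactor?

C reacted = 0.928 × 412.5 = 382.8 kmol; ν_C = −1, so ξ = 382.8/1 = 382.8 kmol.
Outlet amounts (n = n₀ + ν ξ):
  C: 412.5 − 1(382.8) = 29.7
  B: 609.1 − 1(382.8) = 226.3
  D: 0 + 1(382.8) = 382.8
  A: 0 + 1(382.8) = 382.8
  E: 749.8 (inert)

226 kmol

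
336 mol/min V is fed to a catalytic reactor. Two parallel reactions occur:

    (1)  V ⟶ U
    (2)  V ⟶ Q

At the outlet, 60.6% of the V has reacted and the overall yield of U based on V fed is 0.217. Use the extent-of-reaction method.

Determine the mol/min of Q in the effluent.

Yield of U: 1ξ₁ / 336 = 0.217 → ξ₁ = 72.91 mol/min.
Conversion of V: 1ξ₁ + 1ξ₂ = 0.606 × 336 = 203.6 → ξ₂ = 130.7 mol/min.
Outlet amounts (n = n₀ + Σ ν·ξ):
  V: 336 − 1(72.91) − 1(130.7) = 132.4
  U: 0 + 1(72.91) = 72.91
  Q: 0 + 1(130.7) = 130.7

131 mol/min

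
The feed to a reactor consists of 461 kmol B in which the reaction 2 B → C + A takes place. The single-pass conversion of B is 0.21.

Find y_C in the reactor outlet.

0.105

B reacted = 0.21 × 461 = 96.81 kmol; ν_B = −2, so ξ = 96.81/2 = 48.41 kmol.
Outlet amounts (n = n₀ + ν ξ):
  B: 461 − 2(48.41) = 364.2
  C: 0 + 1(48.41) = 48.41
  A: 0 + 1(48.41) = 48.41
Total out = 461 kmol; y_C = 48.41 / 461 = 0.105.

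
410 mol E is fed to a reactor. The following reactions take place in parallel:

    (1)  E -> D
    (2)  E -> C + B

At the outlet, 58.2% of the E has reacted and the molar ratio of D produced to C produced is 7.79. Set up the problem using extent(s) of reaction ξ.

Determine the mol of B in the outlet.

Conversion of E: E consumed = 0.582 × 410 = 238.6 mol = 1ξ₁ + 1ξ₂.
Selectivity: 1ξ₁ / (1ξ₂) = 7.79 → ξ₁ = 7.79 ξ₂.
Substitute: (1·7.79 + 1) ξ₂ = 238.6 → ξ₂ = 27.15 mol, ξ₁ = 211.5 mol.
Outlet amounts (n = n₀ + Σ ν·ξ):
  E: 410 − 1(211.5) − 1(27.15) = 171.4
  D: 0 + 1(211.5) = 211.5
  C: 0 + 1(27.15) = 27.15
  B: 0 + 1(27.15) = 27.15

27.1 mol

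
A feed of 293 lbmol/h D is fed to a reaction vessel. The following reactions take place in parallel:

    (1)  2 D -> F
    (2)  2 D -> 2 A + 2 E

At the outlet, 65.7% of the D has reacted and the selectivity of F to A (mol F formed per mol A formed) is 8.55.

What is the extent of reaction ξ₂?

Conversion of D: D consumed = 0.657 × 293 = 192.5 lbmol/h = 2ξ₁ + 2ξ₂.
Selectivity: 1ξ₁ / (2ξ₂) = 8.55 → ξ₁ = 17.1 ξ₂.
Substitute: (2·17.1 + 2) ξ₂ = 192.5 → ξ₂ = 5.318 lbmol/h, ξ₁ = 90.93 lbmol/h.
Outlet amounts (n = n₀ + Σ ν·ξ):
  D: 293 − 2(90.93) − 2(5.318) = 100.5
  F: 0 + 1(90.93) = 90.93
  A: 0 + 2(5.318) = 10.64
  E: 0 + 2(5.318) = 10.64

ξ₂ = 5.32 lbmol/h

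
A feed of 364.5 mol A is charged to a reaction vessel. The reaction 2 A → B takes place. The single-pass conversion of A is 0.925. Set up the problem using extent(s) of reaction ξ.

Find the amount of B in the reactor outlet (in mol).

A reacted = 0.925 × 364.5 = 337.2 mol; ν_A = −2, so ξ = 337.2/2 = 168.6 mol.
Outlet amounts (n = n₀ + ν ξ):
  A: 364.5 − 2(168.6) = 27.34
  B: 0 + 1(168.6) = 168.6

169 mol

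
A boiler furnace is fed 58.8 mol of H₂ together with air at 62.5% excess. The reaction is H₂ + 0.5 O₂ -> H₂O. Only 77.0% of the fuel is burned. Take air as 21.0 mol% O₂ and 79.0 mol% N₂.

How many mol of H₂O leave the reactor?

Stoichiometric O₂ = 0.5 × 58.8 = 29.4 mol; O₂ fed = 29.4 × 1.625 = 47.77 mol.
N₂ fed = 47.77 × 79/21 = 179.7 mol.
Fuel reacted = 0.77 × 58.8 → ξ = 45.28 mol.
Outlet (n = n₀ + ν ξ):
  H₂: 58.8 − 1(45.28) = 13.52
  O₂: 47.77 − 0.5(45.28) = 25.14
  N₂: 179.7 (inert)
  H₂O: 0 + 1(45.28) = 45.28

45.3 mol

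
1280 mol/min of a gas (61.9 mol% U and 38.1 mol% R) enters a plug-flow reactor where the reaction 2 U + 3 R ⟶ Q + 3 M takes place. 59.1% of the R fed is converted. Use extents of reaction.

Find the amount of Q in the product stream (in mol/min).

96.1 mol/min

R reacted = 0.591 × 487.7 = 288.2 mol/min; ν_R = −3, so ξ = 288.2/3 = 96.07 mol/min.
Outlet amounts (n = n₀ + ν ξ):
  U: 792.3 − 2(96.07) = 600.2
  R: 487.7 − 3(96.07) = 199.5
  Q: 0 + 1(96.07) = 96.07
  M: 0 + 3(96.07) = 288.2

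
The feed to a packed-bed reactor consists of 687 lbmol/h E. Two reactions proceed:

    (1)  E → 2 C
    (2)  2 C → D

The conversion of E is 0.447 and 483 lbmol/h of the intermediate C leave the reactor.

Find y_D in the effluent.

0.0706

Conversion of E: E consumed = 1ξ₁ = 0.447 × 687 → ξ₁ = 307.1 lbmol/h.
C balance: n_C = 0 + 2ξ₁ − 2ξ₂ = 483 → ξ₂ = (2·307.1 − 483)/2 = 65.59 lbmol/h.
Outlet amounts (n = n₀ + Σ ν·ξ):
  E: 687 − 1(307.1) = 379.9
  C: 0 + 2(307.1) − 2(65.59) = 483
  D: 0 + 1(65.59) = 65.59
Total out = 928.5 lbmol/h; y_D = 65.59 / 928.5 = 0.07064.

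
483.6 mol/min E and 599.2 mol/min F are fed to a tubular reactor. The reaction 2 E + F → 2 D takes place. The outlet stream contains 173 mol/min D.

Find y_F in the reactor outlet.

For D: n = n₀ + 2ξ → 173 = 0 + 2ξ, giving ξ = 86.5 mol/min.
Outlet amounts (n = n₀ + ν ξ):
  E: 483.6 − 2(86.5) = 310.6
  F: 599.2 − 1(86.5) = 512.7
  D: 0 + 2(86.5) = 173
Total out = 996.3 mol/min; y_F = 512.7 / 996.3 = 0.5146.

0.515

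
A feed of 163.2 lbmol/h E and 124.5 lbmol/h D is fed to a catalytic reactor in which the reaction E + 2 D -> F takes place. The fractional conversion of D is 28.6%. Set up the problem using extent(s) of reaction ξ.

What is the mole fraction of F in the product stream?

0.0706

D reacted = 0.286 × 124.5 = 35.61 lbmol/h; ν_D = −2, so ξ = 35.61/2 = 17.8 lbmol/h.
Outlet amounts (n = n₀ + ν ξ):
  E: 163.2 − 1(17.8) = 145.4
  D: 124.5 − 2(17.8) = 88.89
  F: 0 + 1(17.8) = 17.8
Total out = 252.1 lbmol/h; y_F = 17.8 / 252.1 = 0.07062.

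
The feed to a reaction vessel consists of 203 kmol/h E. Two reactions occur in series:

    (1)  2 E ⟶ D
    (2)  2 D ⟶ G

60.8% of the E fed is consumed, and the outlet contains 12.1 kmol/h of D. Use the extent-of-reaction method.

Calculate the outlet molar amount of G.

24.8 kmol/h

Conversion of E: E consumed = 2ξ₁ = 0.608 × 203 → ξ₁ = 61.71 kmol/h.
D balance: n_D = 0 + 1ξ₁ − 2ξ₂ = 12.1 → ξ₂ = (1·61.71 − 12.1)/2 = 24.81 kmol/h.
Outlet amounts (n = n₀ + Σ ν·ξ):
  E: 203 − 2(61.71) = 79.58
  D: 0 + 1(61.71) − 2(24.81) = 12.1
  G: 0 + 1(24.81) = 24.81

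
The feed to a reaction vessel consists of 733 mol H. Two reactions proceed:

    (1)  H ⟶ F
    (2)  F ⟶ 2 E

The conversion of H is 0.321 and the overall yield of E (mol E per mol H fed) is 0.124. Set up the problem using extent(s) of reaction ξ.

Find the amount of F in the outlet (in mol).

Conversion of H: H consumed = 1ξ₁ = 0.321 × 733 → ξ₁ = 235.3 mol.
Yield of E: 2ξ₂ / 733 = 0.124 → ξ₂ = 45.45 mol.
Outlet amounts (n = n₀ + Σ ν·ξ):
  H: 733 − 1(235.3) = 497.7
  F: 0 + 1(235.3) − 1(45.45) = 189.8
  E: 0 + 2(45.45) = 90.89

190 mol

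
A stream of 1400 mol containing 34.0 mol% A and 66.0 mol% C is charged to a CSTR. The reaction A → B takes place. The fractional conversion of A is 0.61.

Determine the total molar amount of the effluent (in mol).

1400 mol

A reacted = 0.61 × 476 = 290.4 mol; ν_A = −1, so ξ = 290.4/1 = 290.4 mol.
Outlet amounts (n = n₀ + ν ξ):
  A: 476 − 1(290.4) = 185.6
  B: 0 + 1(290.4) = 290.4
  C: 924 (inert)
Total out = 185.6 + 290.4 + 924 = 1400 mol.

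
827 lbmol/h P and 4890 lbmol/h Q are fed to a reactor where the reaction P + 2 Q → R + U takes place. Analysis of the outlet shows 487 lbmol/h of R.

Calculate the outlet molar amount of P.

For R: n = n₀ + 1ξ → 487 = 0 + 1ξ, giving ξ = 487 lbmol/h.
Outlet amounts (n = n₀ + ν ξ):
  P: 827 − 1(487) = 340
  Q: 4890 − 2(487) = 3916
  R: 0 + 1(487) = 487
  U: 0 + 1(487) = 487

340 lbmol/h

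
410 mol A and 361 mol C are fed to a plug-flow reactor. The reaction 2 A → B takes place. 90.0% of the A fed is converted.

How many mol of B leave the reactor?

184 mol

A reacted = 0.9 × 410 = 369 mol; ν_A = −2, so ξ = 369/2 = 184.5 mol.
Outlet amounts (n = n₀ + ν ξ):
  A: 410 − 2(184.5) = 41
  B: 0 + 1(184.5) = 184.5
  C: 361 (inert)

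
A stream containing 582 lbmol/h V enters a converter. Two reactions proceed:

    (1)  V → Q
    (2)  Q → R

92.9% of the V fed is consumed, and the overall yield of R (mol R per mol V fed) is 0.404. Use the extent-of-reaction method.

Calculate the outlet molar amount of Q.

Conversion of V: V consumed = 1ξ₁ = 0.929 × 582 → ξ₁ = 540.7 lbmol/h.
Yield of R: 1ξ₂ / 582 = 0.404 → ξ₂ = 235.1 lbmol/h.
Outlet amounts (n = n₀ + Σ ν·ξ):
  V: 582 − 1(540.7) = 41.32
  Q: 0 + 1(540.7) − 1(235.1) = 305.5
  R: 0 + 1(235.1) = 235.1

306 lbmol/h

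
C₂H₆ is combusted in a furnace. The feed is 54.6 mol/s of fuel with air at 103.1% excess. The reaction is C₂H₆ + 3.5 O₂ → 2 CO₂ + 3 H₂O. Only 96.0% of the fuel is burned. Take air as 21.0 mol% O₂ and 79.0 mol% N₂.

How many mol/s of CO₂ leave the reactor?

Stoichiometric O₂ = 3.5 × 54.6 = 191.1 mol/s; O₂ fed = 191.1 × 2.031 = 388.1 mol/s.
N₂ fed = 388.1 × 79/21 = 1460 mol/s.
Fuel reacted = 0.96 × 54.6 → ξ = 52.42 mol/s.
Outlet (n = n₀ + ν ξ):
  C₂H₆: 54.6 − 1(52.42) = 2.184
  O₂: 388.1 − 3.5(52.42) = 204.7
  N₂: 1460 (inert)
  CO₂: 0 + 2(52.42) = 104.8
  H₂O: 0 + 3(52.42) = 157.2

105 mol/s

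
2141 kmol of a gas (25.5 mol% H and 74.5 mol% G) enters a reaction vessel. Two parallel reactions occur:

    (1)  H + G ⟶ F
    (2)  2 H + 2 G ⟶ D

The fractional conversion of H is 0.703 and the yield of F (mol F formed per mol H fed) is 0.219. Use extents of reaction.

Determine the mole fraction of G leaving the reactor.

0.745

Yield of F: 1ξ₁ / 546 = 0.219 → ξ₁ = 119.6 kmol.
Conversion of H: 1ξ₁ + 2ξ₂ = 0.703 × 546 = 383.8 → ξ₂ = 132.1 kmol.
Outlet amounts (n = n₀ + Σ ν·ξ):
  H: 546 − 1(119.6) − 2(132.1) = 162.1
  G: 1595 − 1(119.6) − 2(132.1) = 1211
  F: 0 + 1(119.6) = 119.6
  D: 0 + 1(132.1) = 132.1
Total out = 1625 kmol; y_G = 1211 / 1625 = 0.7453.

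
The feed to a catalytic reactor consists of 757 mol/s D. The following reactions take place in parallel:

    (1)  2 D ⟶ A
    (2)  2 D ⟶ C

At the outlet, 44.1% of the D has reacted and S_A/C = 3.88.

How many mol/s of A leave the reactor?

133 mol/s

Conversion of D: D consumed = 0.441 × 757 = 333.8 mol/s = 2ξ₁ + 2ξ₂.
Selectivity: 1ξ₁ / (1ξ₂) = 3.88 → ξ₁ = 3.88 ξ₂.
Substitute: (2·3.88 + 2) ξ₂ = 333.8 → ξ₂ = 34.2 mol/s, ξ₁ = 132.7 mol/s.
Outlet amounts (n = n₀ + Σ ν·ξ):
  D: 757 − 2(132.7) − 2(34.2) = 423.2
  A: 0 + 1(132.7) = 132.7
  C: 0 + 1(34.2) = 34.2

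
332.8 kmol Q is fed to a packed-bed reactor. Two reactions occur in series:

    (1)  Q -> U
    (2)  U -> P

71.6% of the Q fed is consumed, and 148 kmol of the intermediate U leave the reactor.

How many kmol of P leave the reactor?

90.3 kmol

Conversion of Q: Q consumed = 1ξ₁ = 0.716 × 332.8 → ξ₁ = 238.3 kmol.
U balance: n_U = 0 + 1ξ₁ − 1ξ₂ = 148 → ξ₂ = (1·238.3 − 148)/1 = 90.28 kmol.
Outlet amounts (n = n₀ + Σ ν·ξ):
  Q: 332.8 − 1(238.3) = 94.52
  U: 0 + 1(238.3) − 1(90.28) = 148
  P: 0 + 1(90.28) = 90.28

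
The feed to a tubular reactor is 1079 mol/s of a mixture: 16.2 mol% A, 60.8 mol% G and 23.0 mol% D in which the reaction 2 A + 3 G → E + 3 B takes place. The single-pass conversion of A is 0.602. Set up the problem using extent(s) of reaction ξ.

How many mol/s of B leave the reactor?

158 mol/s

A reacted = 0.602 × 174.8 = 105.2 mol/s; ν_A = −2, so ξ = 105.2/2 = 52.61 mol/s.
Outlet amounts (n = n₀ + ν ξ):
  A: 174.8 − 2(52.61) = 69.57
  G: 656 − 3(52.61) = 498.2
  E: 0 + 1(52.61) = 52.61
  B: 0 + 3(52.61) = 157.8
  D: 248.2 (inert)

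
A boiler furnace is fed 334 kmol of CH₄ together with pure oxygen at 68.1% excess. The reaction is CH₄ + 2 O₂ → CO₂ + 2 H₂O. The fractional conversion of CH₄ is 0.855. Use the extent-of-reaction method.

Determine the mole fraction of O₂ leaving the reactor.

Stoichiometric O₂ = 2 × 334 = 668 kmol; O₂ fed = 668 × 1.681 = 1123 kmol.
Fuel reacted = 0.855 × 334 → ξ = 285.6 kmol.
Outlet (n = n₀ + ν ξ):
  CH₄: 334 − 1(285.6) = 48.43
  O₂: 1123 − 2(285.6) = 551.8
  CO₂: 0 + 1(285.6) = 285.6
  H₂O: 0 + 2(285.6) = 571.1
Total out = 1457 kmol; y_O₂ = 551.8 / 1457 = 0.3787.

0.379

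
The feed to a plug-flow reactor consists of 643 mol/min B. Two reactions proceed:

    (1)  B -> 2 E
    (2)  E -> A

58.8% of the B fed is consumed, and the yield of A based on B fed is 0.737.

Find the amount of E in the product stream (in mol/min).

282 mol/min

Conversion of B: B consumed = 1ξ₁ = 0.588 × 643 → ξ₁ = 378.1 mol/min.
Yield of A: 1ξ₂ / 643 = 0.737 → ξ₂ = 473.9 mol/min.
Outlet amounts (n = n₀ + Σ ν·ξ):
  B: 643 − 1(378.1) = 264.9
  E: 0 + 2(378.1) − 1(473.9) = 282.3
  A: 0 + 1(473.9) = 473.9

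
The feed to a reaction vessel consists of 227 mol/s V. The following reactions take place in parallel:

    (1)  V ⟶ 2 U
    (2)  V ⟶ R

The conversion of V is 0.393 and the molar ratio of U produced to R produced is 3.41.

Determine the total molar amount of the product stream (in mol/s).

Conversion of V: V consumed = 0.393 × 227 = 89.21 mol/s = 1ξ₁ + 1ξ₂.
Selectivity: 2ξ₁ / (1ξ₂) = 3.41 → ξ₁ = 1.705 ξ₂.
Substitute: (1·1.705 + 1) ξ₂ = 89.21 → ξ₂ = 32.98 mol/s, ξ₁ = 56.23 mol/s.
Outlet amounts (n = n₀ + Σ ν·ξ):
  V: 227 − 1(56.23) − 1(32.98) = 137.8
  U: 0 + 2(56.23) = 112.5
  R: 0 + 1(32.98) = 32.98
Total out = 137.8 + 112.5 + 32.98 = 283.2 mol/s.

283 mol/s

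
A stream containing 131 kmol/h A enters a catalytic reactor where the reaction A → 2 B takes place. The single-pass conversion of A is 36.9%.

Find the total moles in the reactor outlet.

A reacted = 0.369 × 131 = 48.34 kmol/h; ν_A = −1, so ξ = 48.34/1 = 48.34 kmol/h.
Outlet amounts (n = n₀ + ν ξ):
  A: 131 − 1(48.34) = 82.66
  B: 0 + 2(48.34) = 96.68
Total out = 82.66 + 96.68 = 179.3 kmol/h.

179 kmol/h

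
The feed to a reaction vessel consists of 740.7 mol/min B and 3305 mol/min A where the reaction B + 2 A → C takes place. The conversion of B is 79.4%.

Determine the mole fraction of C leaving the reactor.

0.205

B reacted = 0.794 × 740.7 = 588.1 mol/min; ν_B = −1, so ξ = 588.1/1 = 588.1 mol/min.
Outlet amounts (n = n₀ + ν ξ):
  B: 740.7 − 1(588.1) = 152.6
  A: 3305 − 2(588.1) = 2129
  C: 0 + 1(588.1) = 588.1
Total out = 2869 mol/min; y_C = 588.1 / 2869 = 0.205.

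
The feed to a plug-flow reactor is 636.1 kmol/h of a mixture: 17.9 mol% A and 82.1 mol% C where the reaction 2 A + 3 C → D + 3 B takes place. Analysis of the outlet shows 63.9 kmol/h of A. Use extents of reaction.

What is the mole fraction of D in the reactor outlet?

0.0409

For A: n = n₀ − 2ξ → 63.9 = 113.9 − 2ξ, giving ξ = 24.98 kmol/h.
Outlet amounts (n = n₀ + ν ξ):
  A: 113.9 − 2(24.98) = 63.9
  C: 522.2 − 3(24.98) = 447.3
  D: 0 + 1(24.98) = 24.98
  B: 0 + 3(24.98) = 74.94
Total out = 611.1 kmol/h; y_D = 24.98 / 611.1 = 0.04088.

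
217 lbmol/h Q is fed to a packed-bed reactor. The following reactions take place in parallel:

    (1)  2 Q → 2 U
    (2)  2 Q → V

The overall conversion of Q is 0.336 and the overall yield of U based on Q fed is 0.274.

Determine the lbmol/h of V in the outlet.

Yield of U: 2ξ₁ / 217 = 0.274 → ξ₁ = 29.73 lbmol/h.
Conversion of Q: 2ξ₁ + 2ξ₂ = 0.336 × 217 = 72.91 → ξ₂ = 6.727 lbmol/h.
Outlet amounts (n = n₀ + Σ ν·ξ):
  Q: 217 − 2(29.73) − 2(6.727) = 144.1
  U: 0 + 2(29.73) = 59.46
  V: 0 + 1(6.727) = 6.727

6.73 lbmol/h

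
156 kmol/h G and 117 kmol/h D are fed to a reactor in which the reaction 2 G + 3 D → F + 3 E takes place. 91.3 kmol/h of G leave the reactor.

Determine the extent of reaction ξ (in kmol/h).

For G: n = n₀ − 2ξ → 91.3 = 156 − 2ξ, giving ξ = 32.35 kmol/h.
Outlet amounts (n = n₀ + ν ξ):
  G: 156 − 2(32.35) = 91.3
  D: 117 − 3(32.35) = 19.95
  F: 0 + 1(32.35) = 32.35
  E: 0 + 3(32.35) = 97.05

ξ = 32.4 kmol/h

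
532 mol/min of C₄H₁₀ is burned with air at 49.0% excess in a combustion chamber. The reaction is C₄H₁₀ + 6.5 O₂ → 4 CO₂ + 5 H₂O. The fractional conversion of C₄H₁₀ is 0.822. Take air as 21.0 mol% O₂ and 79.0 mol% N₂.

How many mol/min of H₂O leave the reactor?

2190 mol/min

Stoichiometric O₂ = 6.5 × 532 = 3458 mol/min; O₂ fed = 3458 × 1.490 = 5152 mol/min.
N₂ fed = 5152 × 79/21 = 19380 mol/min.
Fuel reacted = 0.822 × 532 → ξ = 437.3 mol/min.
Outlet (n = n₀ + ν ξ):
  C₄H₁₀: 532 − 1(437.3) = 94.7
  O₂: 5152 − 6.5(437.3) = 2310
  N₂: 19380 (inert)
  CO₂: 0 + 4(437.3) = 1749
  H₂O: 0 + 5(437.3) = 2187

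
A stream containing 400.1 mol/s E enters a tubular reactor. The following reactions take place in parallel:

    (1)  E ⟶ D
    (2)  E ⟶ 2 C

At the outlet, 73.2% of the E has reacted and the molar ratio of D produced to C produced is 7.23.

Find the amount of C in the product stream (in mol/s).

Conversion of E: E consumed = 0.732 × 400.1 = 292.9 mol/s = 1ξ₁ + 1ξ₂.
Selectivity: 1ξ₁ / (2ξ₂) = 7.23 → ξ₁ = 14.46 ξ₂.
Substitute: (1·14.46 + 1) ξ₂ = 292.9 → ξ₂ = 18.94 mol/s, ξ₁ = 273.9 mol/s.
Outlet amounts (n = n₀ + Σ ν·ξ):
  E: 400.1 − 1(273.9) − 1(18.94) = 107.2
  D: 0 + 1(273.9) = 273.9
  C: 0 + 2(18.94) = 37.89

37.9 mol/s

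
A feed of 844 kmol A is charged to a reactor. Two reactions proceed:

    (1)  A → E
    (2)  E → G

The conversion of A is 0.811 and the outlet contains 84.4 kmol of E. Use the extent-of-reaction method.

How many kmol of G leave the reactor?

600 kmol

Conversion of A: A consumed = 1ξ₁ = 0.811 × 844 → ξ₁ = 684.5 kmol.
E balance: n_E = 0 + 1ξ₁ − 1ξ₂ = 84.4 → ξ₂ = (1·684.5 − 84.4)/1 = 600.1 kmol.
Outlet amounts (n = n₀ + Σ ν·ξ):
  A: 844 − 1(684.5) = 159.5
  E: 0 + 1(684.5) − 1(600.1) = 84.4
  G: 0 + 1(600.1) = 600.1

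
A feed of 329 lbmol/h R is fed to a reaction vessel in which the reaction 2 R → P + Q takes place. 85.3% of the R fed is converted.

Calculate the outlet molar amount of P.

140 lbmol/h

R reacted = 0.853 × 329 = 280.6 lbmol/h; ν_R = −2, so ξ = 280.6/2 = 140.3 lbmol/h.
Outlet amounts (n = n₀ + ν ξ):
  R: 329 − 2(140.3) = 48.36
  P: 0 + 1(140.3) = 140.3
  Q: 0 + 1(140.3) = 140.3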